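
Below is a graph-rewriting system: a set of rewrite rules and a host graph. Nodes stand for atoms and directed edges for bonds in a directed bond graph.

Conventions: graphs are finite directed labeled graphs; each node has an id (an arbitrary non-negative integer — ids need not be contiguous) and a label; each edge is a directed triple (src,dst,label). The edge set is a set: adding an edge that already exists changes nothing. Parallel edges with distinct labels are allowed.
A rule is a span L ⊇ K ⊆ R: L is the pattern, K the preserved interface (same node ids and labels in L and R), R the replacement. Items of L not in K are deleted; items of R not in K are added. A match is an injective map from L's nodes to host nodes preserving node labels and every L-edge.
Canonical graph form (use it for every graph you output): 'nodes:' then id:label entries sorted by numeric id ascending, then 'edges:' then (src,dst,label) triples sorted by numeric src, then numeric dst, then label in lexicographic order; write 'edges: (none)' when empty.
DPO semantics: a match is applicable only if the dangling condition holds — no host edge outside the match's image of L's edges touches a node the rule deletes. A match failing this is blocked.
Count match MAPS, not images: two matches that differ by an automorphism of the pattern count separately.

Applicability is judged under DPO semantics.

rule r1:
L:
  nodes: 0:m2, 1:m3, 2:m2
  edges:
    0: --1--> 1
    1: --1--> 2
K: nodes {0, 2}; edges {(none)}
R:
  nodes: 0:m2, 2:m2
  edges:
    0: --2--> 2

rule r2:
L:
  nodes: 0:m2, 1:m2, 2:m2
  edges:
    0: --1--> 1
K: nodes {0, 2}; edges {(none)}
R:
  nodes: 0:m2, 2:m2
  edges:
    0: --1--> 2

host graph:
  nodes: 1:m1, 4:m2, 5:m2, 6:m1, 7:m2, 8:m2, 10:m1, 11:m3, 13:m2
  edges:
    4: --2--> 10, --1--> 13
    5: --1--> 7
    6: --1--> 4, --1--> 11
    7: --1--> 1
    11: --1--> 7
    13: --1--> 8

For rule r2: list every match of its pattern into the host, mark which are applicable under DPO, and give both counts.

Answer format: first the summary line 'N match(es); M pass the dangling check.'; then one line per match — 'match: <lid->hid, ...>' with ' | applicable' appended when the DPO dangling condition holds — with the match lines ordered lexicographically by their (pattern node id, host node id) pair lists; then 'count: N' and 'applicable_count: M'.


9 match(es); 3 pass the dangling check.
match: 0->4, 1->13, 2->5
match: 0->4, 1->13, 2->7
match: 0->4, 1->13, 2->8
match: 0->5, 1->7, 2->4
match: 0->5, 1->7, 2->8
match: 0->5, 1->7, 2->13
match: 0->13, 1->8, 2->4 | applicable
match: 0->13, 1->8, 2->5 | applicable
match: 0->13, 1->8, 2->7 | applicable
count: 9
applicable_count: 3


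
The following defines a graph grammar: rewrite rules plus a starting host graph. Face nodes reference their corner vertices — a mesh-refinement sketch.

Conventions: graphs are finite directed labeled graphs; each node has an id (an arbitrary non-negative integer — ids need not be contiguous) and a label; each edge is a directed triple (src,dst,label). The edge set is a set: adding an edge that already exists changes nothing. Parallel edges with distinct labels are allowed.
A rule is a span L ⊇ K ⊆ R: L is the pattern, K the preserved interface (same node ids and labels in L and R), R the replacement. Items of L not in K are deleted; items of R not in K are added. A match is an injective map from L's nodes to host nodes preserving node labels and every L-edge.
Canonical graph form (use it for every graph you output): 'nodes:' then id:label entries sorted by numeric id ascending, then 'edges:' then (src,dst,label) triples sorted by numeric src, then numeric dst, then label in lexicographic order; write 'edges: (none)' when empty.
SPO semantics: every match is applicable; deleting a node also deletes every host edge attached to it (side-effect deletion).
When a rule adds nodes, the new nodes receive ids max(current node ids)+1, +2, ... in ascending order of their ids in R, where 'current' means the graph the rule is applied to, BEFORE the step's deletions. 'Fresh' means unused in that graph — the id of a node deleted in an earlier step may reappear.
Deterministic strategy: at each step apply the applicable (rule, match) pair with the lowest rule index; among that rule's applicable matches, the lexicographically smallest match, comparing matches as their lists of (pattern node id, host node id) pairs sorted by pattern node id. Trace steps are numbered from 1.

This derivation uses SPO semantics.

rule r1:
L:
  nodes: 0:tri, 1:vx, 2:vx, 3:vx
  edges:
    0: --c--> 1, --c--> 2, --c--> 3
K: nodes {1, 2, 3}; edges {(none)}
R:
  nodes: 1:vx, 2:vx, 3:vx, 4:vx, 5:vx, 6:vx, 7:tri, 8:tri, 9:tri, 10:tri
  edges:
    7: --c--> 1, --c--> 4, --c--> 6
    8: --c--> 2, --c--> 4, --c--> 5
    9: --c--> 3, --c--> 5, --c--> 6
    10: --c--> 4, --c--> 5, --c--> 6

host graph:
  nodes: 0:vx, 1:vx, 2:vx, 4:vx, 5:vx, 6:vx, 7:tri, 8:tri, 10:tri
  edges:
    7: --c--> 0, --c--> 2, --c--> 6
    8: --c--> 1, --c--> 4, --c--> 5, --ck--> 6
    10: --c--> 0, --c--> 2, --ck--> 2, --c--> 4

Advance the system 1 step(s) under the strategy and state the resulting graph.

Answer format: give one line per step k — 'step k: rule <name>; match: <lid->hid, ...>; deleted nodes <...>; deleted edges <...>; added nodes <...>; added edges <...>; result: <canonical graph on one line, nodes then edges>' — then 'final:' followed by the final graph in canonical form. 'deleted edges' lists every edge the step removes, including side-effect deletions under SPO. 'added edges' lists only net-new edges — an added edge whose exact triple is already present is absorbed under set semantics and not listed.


step 1: rule r1; match: 0->7, 1->0, 2->2, 3->6; deleted nodes 7; deleted edges (7,0,c); (7,2,c); (7,6,c); added nodes 11, 12, 13, 14, 15, 16, 17; added edges (14,0,c); (14,11,c); (14,13,c); (15,2,c); (15,11,c); (15,12,c); (16,6,c); (16,12,c); (16,13,c); (17,11,c); (17,12,c); (17,13,c); result: nodes: 0:vx, 1:vx, 2:vx, 4:vx, 5:vx, 6:vx, 8:tri, 10:tri, 11:vx, 12:vx, 13:vx, 14:tri, 15:tri, 16:tri, 17:tri edges: (8,1,c); (8,4,c); (8,5,c); (8,6,ck); (10,0,c); (10,2,c); (10,2,ck); (10,4,c); (14,0,c); (14,11,c); (14,13,c); (15,2,c); (15,11,c); (15,12,c); (16,6,c); (16,12,c); (16,13,c); (17,11,c); (17,12,c); (17,13,c)
final:
nodes: 0:vx, 1:vx, 2:vx, 4:vx, 5:vx, 6:vx, 8:tri, 10:tri, 11:vx, 12:vx, 13:vx, 14:tri, 15:tri, 16:tri, 17:tri
edges: (8,1,c); (8,4,c); (8,5,c); (8,6,ck); (10,0,c); (10,2,c); (10,2,ck); (10,4,c); (14,0,c); (14,11,c); (14,13,c); (15,2,c); (15,11,c); (15,12,c); (16,6,c); (16,12,c); (16,13,c); (17,11,c); (17,12,c); (17,13,c)


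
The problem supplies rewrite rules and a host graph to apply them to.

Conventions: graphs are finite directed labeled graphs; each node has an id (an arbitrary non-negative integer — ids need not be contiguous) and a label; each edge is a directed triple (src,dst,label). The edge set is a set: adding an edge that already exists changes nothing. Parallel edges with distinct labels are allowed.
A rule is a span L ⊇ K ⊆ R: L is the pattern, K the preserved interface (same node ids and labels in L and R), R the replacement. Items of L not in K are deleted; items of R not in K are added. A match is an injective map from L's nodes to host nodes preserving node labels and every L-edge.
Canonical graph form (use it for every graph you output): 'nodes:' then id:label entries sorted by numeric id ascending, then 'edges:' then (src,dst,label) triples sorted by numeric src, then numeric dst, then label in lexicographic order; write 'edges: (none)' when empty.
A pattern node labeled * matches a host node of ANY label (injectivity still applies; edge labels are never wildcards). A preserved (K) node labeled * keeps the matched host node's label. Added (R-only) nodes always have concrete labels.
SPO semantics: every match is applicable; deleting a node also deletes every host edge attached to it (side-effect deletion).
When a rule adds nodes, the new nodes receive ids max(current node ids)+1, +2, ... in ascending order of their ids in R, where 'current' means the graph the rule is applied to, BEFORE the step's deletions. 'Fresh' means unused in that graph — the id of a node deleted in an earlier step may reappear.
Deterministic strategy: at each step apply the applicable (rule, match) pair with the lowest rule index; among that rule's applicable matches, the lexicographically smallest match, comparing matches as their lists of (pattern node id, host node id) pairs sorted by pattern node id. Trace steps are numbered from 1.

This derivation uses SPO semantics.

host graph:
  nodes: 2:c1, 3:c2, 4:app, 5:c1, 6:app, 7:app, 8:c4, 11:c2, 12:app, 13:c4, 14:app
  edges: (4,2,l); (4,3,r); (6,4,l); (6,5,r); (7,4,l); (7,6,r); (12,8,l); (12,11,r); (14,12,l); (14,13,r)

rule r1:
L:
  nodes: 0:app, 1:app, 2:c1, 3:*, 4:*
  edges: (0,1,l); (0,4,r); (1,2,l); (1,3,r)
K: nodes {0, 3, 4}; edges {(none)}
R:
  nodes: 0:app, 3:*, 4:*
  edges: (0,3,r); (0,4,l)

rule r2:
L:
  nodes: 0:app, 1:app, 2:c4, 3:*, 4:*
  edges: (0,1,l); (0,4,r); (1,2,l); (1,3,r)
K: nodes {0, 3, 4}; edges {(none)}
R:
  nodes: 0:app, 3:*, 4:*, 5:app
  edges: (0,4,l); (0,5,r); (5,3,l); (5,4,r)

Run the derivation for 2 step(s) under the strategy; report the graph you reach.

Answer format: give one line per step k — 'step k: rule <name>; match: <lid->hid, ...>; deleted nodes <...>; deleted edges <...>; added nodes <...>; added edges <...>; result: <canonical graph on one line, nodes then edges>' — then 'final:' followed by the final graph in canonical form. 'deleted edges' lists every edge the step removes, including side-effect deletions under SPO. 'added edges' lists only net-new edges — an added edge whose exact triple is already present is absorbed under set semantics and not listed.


step 1: rule r1; match: 0->6, 1->4, 2->2, 3->3, 4->5; deleted nodes 2, 4; deleted edges (4,2,l); (4,3,r); (6,4,l); (6,5,r); (7,4,l); added nodes (none); added edges (6,3,r); (6,5,l); result: nodes: 3:c2, 5:c1, 6:app, 7:app, 8:c4, 11:c2, 12:app, 13:c4, 14:app edges: (6,3,r); (6,5,l); (7,6,r); (12,8,l); (12,11,r); (14,12,l); (14,13,r)
step 2: rule r2; match: 0->14, 1->12, 2->8, 3->11, 4->13; deleted nodes 8, 12; deleted edges (12,8,l); (12,11,r); (14,12,l); (14,13,r); added nodes 15; added edges (14,13,l); (14,15,r); (15,11,l); (15,13,r); result: nodes: 3:c2, 5:c1, 6:app, 7:app, 11:c2, 13:c4, 14:app, 15:app edges: (6,3,r); (6,5,l); (7,6,r); (14,13,l); (14,15,r); (15,11,l); (15,13,r)
final:
nodes: 3:c2, 5:c1, 6:app, 7:app, 11:c2, 13:c4, 14:app, 15:app
edges: (6,3,r); (6,5,l); (7,6,r); (14,13,l); (14,15,r); (15,11,l); (15,13,r)


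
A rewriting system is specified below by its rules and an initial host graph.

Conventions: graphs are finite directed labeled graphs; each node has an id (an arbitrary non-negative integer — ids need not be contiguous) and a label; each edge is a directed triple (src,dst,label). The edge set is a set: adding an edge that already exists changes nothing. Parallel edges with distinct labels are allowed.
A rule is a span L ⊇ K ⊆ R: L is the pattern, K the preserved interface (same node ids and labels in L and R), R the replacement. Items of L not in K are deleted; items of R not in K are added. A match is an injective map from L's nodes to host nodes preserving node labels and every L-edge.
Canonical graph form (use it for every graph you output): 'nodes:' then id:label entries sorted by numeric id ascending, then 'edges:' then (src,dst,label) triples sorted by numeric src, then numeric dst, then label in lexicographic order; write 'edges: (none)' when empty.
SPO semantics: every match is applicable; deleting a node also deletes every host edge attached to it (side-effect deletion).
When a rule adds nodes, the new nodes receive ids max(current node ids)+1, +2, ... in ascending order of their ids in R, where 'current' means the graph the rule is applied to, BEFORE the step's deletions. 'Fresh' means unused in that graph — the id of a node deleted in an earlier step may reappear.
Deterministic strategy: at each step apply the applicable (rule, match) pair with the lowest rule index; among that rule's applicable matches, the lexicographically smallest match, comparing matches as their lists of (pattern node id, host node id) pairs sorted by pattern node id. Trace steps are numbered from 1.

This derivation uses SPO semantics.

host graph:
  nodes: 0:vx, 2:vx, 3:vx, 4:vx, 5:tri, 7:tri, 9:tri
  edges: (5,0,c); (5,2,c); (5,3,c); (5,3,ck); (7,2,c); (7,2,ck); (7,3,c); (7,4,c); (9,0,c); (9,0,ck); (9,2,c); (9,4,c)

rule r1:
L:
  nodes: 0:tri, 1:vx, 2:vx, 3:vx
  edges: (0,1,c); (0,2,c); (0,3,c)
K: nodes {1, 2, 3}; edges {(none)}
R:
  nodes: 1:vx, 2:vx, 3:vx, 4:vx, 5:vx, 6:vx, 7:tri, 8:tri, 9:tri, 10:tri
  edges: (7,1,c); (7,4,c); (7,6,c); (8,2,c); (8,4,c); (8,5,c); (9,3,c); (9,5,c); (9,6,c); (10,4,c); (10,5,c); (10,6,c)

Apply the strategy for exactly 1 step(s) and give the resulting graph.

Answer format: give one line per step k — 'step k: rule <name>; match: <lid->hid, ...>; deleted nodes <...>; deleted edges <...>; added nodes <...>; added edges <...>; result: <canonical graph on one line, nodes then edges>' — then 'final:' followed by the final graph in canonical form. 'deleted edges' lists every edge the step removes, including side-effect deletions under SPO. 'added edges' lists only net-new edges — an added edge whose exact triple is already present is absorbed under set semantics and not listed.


step 1: rule r1; match: 0->5, 1->0, 2->2, 3->3; deleted nodes 5; deleted edges (5,0,c); (5,2,c); (5,3,c); (5,3,ck); added nodes 10, 11, 12, 13, 14, 15, 16; added edges (13,0,c); (13,10,c); (13,12,c); (14,2,c); (14,10,c); (14,11,c); (15,3,c); (15,11,c); (15,12,c); (16,10,c); (16,11,c); (16,12,c); result: nodes: 0:vx, 2:vx, 3:vx, 4:vx, 7:tri, 9:tri, 10:vx, 11:vx, 12:vx, 13:tri, 14:tri, 15:tri, 16:tri edges: (7,2,c); (7,2,ck); (7,3,c); (7,4,c); (9,0,c); (9,0,ck); (9,2,c); (9,4,c); (13,0,c); (13,10,c); (13,12,c); (14,2,c); (14,10,c); (14,11,c); (15,3,c); (15,11,c); (15,12,c); (16,10,c); (16,11,c); (16,12,c)
final:
nodes: 0:vx, 2:vx, 3:vx, 4:vx, 7:tri, 9:tri, 10:vx, 11:vx, 12:vx, 13:tri, 14:tri, 15:tri, 16:tri
edges: (7,2,c); (7,2,ck); (7,3,c); (7,4,c); (9,0,c); (9,0,ck); (9,2,c); (9,4,c); (13,0,c); (13,10,c); (13,12,c); (14,2,c); (14,10,c); (14,11,c); (15,3,c); (15,11,c); (15,12,c); (16,10,c); (16,11,c); (16,12,c)


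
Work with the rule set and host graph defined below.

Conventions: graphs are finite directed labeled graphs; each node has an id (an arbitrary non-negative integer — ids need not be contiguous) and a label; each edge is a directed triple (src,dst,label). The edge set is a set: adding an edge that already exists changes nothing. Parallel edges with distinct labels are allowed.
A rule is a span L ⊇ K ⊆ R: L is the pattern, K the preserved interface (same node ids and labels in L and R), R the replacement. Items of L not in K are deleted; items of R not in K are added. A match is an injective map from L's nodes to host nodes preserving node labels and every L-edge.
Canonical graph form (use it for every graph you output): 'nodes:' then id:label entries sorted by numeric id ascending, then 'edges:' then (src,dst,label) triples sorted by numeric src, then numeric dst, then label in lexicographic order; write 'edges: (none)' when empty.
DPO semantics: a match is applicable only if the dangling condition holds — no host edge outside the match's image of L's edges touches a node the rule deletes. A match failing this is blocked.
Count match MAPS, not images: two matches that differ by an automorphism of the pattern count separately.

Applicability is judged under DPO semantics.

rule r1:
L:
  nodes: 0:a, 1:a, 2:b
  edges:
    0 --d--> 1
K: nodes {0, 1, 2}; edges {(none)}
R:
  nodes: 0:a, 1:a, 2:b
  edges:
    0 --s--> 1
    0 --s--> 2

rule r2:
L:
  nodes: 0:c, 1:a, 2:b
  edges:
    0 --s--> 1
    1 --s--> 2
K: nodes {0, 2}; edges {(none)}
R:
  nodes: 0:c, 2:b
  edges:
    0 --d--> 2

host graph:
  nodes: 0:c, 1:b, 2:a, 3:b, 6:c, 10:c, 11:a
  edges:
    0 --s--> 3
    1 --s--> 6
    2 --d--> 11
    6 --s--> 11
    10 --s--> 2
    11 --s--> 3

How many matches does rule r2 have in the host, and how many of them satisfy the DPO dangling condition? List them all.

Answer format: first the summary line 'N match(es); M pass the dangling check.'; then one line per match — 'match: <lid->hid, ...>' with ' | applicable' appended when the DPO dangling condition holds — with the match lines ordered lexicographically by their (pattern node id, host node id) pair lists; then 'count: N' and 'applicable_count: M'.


1 match(es); 0 pass the dangling check.
match: 0->6, 1->11, 2->3
count: 1
applicable_count: 0


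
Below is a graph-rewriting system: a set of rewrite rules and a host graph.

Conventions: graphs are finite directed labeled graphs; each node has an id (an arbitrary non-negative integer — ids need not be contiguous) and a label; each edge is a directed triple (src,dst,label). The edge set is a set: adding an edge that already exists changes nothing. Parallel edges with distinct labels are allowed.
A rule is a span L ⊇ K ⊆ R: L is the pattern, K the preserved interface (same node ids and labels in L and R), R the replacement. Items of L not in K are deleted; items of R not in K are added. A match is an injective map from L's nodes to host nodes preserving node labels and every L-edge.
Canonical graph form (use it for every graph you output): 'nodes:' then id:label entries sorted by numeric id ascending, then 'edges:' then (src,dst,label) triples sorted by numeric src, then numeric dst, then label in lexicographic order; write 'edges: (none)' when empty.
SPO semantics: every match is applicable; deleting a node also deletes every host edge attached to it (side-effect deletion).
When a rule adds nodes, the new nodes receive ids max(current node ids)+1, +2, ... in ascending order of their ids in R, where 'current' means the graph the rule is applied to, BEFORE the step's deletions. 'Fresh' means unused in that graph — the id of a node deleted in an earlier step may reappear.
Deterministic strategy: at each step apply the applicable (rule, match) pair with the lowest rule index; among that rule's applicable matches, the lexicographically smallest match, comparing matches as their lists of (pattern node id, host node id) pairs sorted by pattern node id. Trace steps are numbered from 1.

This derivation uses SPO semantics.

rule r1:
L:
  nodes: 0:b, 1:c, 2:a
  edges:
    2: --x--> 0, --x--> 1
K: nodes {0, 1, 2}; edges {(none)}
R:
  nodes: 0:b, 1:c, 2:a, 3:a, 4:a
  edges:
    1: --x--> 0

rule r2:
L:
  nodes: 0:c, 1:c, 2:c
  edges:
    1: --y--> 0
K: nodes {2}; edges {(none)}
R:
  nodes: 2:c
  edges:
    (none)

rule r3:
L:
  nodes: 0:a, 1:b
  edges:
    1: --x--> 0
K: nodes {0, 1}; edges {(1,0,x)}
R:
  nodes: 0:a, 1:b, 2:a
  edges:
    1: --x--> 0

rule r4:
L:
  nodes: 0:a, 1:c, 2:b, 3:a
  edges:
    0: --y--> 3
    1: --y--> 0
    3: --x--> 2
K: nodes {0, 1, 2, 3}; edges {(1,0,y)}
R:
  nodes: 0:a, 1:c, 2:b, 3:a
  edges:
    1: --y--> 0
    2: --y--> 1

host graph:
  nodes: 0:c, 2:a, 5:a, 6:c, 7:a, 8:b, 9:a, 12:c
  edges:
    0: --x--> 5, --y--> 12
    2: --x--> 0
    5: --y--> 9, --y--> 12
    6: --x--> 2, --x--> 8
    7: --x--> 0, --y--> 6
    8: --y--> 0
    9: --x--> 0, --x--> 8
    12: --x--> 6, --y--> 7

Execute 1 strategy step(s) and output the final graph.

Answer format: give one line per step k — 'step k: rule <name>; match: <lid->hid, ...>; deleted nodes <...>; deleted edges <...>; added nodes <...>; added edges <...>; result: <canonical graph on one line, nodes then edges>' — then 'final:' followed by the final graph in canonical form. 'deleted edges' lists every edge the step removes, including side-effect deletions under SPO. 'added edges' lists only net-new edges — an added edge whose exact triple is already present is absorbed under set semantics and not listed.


step 1: rule r1; match: 0->8, 1->0, 2->9; deleted nodes (none); deleted edges (9,0,x); (9,8,x); added nodes 13, 14; added edges (0,8,x); result: nodes: 0:c, 2:a, 5:a, 6:c, 7:a, 8:b, 9:a, 12:c, 13:a, 14:a edges: (0,5,x); (0,8,x); (0,12,y); (2,0,x); (5,9,y); (5,12,y); (6,2,x); (6,8,x); (7,0,x); (7,6,y); (8,0,y); (12,6,x); (12,7,y)
final:
nodes: 0:c, 2:a, 5:a, 6:c, 7:a, 8:b, 9:a, 12:c, 13:a, 14:a
edges: (0,5,x); (0,8,x); (0,12,y); (2,0,x); (5,9,y); (5,12,y); (6,2,x); (6,8,x); (7,0,x); (7,6,y); (8,0,y); (12,6,x); (12,7,y)


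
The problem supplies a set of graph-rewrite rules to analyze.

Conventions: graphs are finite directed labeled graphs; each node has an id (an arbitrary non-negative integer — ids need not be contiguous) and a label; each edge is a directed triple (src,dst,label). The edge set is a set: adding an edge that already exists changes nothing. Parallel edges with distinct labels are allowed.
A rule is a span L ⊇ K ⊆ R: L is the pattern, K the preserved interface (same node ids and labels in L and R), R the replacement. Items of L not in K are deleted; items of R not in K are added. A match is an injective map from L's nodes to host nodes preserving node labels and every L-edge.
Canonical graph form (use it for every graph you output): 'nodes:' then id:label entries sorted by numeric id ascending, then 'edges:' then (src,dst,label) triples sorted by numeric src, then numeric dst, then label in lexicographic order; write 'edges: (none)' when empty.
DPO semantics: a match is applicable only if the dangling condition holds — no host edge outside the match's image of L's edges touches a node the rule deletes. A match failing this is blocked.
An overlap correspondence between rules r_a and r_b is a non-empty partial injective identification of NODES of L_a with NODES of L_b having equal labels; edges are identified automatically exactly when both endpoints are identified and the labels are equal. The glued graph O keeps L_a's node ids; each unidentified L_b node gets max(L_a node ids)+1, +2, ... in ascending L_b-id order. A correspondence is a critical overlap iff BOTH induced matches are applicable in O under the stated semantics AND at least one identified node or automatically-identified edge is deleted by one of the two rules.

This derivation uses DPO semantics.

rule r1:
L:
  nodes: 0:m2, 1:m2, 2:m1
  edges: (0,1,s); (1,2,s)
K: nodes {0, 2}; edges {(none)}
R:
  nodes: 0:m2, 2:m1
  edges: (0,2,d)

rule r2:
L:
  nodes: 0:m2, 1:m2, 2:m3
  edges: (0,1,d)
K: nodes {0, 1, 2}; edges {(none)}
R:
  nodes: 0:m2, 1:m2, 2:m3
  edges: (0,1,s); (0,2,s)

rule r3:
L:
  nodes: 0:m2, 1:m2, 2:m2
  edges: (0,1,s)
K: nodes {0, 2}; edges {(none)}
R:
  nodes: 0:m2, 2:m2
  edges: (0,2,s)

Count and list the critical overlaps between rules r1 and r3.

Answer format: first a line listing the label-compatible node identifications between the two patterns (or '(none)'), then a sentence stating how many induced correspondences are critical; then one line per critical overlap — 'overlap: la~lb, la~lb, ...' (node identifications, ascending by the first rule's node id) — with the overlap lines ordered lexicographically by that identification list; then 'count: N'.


label-compatible node identifications between L(r1) and L(r3): 0~0, 0~1, 0~2, 1~0, 1~1, 1~2
2 of the induced correspondences are critical overlaps of r1 and r3.
overlap: 0~0, 1~2
overlap: 1~2
count: 2


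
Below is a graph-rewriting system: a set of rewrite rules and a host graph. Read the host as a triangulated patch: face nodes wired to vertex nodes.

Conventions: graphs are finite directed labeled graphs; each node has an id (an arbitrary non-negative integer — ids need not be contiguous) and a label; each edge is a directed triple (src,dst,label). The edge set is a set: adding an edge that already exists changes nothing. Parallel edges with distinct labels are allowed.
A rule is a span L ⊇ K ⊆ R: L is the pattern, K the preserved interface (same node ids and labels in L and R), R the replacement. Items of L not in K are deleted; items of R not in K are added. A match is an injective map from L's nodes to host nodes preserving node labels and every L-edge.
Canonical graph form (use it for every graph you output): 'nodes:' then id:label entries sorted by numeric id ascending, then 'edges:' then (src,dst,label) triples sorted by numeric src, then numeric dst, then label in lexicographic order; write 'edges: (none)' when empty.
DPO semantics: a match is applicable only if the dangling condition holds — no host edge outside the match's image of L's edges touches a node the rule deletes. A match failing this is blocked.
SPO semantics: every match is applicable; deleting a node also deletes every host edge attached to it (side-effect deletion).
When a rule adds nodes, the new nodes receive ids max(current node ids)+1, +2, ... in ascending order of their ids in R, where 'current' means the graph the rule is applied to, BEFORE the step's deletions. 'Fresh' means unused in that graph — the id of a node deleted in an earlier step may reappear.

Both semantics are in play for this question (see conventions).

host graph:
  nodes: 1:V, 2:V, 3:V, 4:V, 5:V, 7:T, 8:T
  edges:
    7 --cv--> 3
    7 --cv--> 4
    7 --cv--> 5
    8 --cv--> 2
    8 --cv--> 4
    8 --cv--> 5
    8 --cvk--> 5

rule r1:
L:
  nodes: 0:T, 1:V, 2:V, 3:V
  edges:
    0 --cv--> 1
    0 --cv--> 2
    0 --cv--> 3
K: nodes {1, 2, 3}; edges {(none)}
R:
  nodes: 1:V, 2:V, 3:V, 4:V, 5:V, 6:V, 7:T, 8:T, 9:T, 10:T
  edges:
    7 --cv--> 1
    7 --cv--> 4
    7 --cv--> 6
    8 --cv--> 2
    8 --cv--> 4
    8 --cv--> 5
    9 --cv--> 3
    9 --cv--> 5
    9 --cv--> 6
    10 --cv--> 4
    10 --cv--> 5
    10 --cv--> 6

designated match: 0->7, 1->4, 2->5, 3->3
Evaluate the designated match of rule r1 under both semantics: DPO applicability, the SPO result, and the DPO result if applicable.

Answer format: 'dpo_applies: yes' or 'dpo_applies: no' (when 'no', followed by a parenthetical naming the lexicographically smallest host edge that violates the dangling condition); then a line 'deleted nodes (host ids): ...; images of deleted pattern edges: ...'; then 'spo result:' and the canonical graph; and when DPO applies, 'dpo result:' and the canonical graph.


dpo_applies: yes
deleted nodes (host ids): 7; images of deleted pattern edges: (7,3,cv); (7,4,cv); (7,5,cv)
spo result:
nodes: 1:V, 2:V, 3:V, 4:V, 5:V, 8:T, 9:V, 10:V, 11:V, 12:T, 13:T, 14:T, 15:T
edges: (8,2,cv); (8,4,cv); (8,5,cv); (8,5,cvk); (12,4,cv); (12,9,cv); (12,11,cv); (13,5,cv); (13,9,cv); (13,10,cv); (14,3,cv); (14,10,cv); (14,11,cv); (15,9,cv); (15,10,cv); (15,11,cv)
dpo result:
nodes: 1:V, 2:V, 3:V, 4:V, 5:V, 8:T, 9:V, 10:V, 11:V, 12:T, 13:T, 14:T, 15:T
edges: (8,2,cv); (8,4,cv); (8,5,cv); (8,5,cvk); (12,4,cv); (12,9,cv); (12,11,cv); (13,5,cv); (13,9,cv); (13,10,cv); (14,3,cv); (14,10,cv); (14,11,cv); (15,9,cv); (15,10,cv); (15,11,cv)


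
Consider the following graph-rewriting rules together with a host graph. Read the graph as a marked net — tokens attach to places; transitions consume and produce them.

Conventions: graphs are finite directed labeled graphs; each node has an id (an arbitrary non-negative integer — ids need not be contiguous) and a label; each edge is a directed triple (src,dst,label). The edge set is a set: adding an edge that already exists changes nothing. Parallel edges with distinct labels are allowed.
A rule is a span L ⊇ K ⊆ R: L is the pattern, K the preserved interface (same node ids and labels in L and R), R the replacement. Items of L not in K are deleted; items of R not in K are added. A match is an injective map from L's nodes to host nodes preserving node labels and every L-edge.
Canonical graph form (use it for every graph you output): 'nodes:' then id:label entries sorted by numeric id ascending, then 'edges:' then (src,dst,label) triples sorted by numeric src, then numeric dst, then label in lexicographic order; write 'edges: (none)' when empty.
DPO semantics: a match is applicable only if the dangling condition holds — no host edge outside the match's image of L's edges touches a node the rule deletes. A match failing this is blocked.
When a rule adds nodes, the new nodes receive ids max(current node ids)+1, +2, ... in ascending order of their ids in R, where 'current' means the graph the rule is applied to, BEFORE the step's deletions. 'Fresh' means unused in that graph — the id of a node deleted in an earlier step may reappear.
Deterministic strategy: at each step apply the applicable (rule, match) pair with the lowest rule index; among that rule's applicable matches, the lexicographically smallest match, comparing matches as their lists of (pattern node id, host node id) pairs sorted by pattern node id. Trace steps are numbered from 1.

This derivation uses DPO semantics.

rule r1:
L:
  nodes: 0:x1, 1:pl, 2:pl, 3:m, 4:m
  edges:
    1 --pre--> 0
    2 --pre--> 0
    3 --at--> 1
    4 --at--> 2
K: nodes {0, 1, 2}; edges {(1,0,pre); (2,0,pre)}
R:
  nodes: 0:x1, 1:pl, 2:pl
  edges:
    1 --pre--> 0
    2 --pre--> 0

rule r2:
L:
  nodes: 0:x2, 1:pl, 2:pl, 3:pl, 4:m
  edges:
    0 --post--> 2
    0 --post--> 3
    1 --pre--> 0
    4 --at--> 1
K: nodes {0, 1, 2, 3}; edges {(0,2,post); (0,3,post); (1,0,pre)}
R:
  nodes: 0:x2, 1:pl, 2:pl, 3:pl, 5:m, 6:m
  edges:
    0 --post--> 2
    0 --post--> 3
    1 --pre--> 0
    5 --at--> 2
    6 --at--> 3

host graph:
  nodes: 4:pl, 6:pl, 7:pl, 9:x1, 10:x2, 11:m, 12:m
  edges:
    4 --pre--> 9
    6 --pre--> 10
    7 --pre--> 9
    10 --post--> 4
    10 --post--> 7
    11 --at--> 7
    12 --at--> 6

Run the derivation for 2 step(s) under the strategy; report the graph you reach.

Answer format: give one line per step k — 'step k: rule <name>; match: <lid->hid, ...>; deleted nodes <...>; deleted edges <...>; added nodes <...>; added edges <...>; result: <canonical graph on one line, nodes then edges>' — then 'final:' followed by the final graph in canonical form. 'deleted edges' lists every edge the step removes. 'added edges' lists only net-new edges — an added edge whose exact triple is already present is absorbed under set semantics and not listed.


step 1: rule r2; match: 0->10, 1->6, 2->4, 3->7, 4->12; deleted nodes 12; deleted edges (12,6,at); added nodes 13, 14; added edges (13,4,at); (14,7,at); result: nodes: 4:pl, 6:pl, 7:pl, 9:x1, 10:x2, 11:m, 13:m, 14:m edges: (4,9,pre); (6,10,pre); (7,9,pre); (10,4,post); (10,7,post); (11,7,at); (13,4,at); (14,7,at)
step 2: rule r1; match: 0->9, 1->4, 2->7, 3->13, 4->11; deleted nodes 11, 13; deleted edges (11,7,at); (13,4,at); added nodes (none); added edges (none); result: nodes: 4:pl, 6:pl, 7:pl, 9:x1, 10:x2, 14:m edges: (4,9,pre); (6,10,pre); (7,9,pre); (10,4,post); (10,7,post); (14,7,at)
final:
nodes: 4:pl, 6:pl, 7:pl, 9:x1, 10:x2, 14:m
edges: (4,9,pre); (6,10,pre); (7,9,pre); (10,4,post); (10,7,post); (14,7,at)


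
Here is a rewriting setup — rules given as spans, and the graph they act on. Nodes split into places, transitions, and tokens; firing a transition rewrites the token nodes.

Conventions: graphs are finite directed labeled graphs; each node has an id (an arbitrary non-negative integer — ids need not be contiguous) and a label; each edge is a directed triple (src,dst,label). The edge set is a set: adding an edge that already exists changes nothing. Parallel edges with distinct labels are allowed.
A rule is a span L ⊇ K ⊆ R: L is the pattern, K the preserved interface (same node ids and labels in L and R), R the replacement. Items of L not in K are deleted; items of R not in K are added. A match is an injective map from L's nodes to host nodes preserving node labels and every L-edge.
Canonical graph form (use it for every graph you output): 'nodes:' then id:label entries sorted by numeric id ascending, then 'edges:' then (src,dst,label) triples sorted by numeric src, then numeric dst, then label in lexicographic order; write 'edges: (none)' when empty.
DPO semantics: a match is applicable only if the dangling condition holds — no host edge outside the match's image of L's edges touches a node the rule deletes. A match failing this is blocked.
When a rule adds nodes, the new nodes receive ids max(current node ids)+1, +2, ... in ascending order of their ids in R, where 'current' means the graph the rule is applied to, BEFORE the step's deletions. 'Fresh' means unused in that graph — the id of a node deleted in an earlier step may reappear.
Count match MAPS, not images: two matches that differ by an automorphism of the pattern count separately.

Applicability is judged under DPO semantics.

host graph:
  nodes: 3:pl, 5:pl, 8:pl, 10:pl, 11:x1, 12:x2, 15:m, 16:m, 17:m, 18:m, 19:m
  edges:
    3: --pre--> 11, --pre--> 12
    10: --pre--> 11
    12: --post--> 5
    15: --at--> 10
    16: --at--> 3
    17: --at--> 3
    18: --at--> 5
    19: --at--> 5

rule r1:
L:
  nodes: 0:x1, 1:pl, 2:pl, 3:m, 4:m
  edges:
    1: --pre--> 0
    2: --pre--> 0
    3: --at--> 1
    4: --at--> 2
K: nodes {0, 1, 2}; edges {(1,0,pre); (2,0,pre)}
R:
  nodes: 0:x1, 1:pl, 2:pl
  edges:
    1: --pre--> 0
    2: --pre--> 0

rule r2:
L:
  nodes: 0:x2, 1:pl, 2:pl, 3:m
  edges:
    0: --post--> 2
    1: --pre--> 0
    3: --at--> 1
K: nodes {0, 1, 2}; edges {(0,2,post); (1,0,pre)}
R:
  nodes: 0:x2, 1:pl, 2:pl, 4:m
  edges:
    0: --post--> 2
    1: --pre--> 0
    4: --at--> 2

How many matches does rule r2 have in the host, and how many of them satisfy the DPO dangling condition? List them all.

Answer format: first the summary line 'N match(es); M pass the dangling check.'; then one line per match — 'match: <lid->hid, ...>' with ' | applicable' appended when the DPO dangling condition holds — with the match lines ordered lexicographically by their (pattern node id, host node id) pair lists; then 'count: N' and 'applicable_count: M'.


2 match(es); 2 pass the dangling check.
match: 0->12, 1->3, 2->5, 3->16 | applicable
match: 0->12, 1->3, 2->5, 3->17 | applicable
count: 2
applicable_count: 2


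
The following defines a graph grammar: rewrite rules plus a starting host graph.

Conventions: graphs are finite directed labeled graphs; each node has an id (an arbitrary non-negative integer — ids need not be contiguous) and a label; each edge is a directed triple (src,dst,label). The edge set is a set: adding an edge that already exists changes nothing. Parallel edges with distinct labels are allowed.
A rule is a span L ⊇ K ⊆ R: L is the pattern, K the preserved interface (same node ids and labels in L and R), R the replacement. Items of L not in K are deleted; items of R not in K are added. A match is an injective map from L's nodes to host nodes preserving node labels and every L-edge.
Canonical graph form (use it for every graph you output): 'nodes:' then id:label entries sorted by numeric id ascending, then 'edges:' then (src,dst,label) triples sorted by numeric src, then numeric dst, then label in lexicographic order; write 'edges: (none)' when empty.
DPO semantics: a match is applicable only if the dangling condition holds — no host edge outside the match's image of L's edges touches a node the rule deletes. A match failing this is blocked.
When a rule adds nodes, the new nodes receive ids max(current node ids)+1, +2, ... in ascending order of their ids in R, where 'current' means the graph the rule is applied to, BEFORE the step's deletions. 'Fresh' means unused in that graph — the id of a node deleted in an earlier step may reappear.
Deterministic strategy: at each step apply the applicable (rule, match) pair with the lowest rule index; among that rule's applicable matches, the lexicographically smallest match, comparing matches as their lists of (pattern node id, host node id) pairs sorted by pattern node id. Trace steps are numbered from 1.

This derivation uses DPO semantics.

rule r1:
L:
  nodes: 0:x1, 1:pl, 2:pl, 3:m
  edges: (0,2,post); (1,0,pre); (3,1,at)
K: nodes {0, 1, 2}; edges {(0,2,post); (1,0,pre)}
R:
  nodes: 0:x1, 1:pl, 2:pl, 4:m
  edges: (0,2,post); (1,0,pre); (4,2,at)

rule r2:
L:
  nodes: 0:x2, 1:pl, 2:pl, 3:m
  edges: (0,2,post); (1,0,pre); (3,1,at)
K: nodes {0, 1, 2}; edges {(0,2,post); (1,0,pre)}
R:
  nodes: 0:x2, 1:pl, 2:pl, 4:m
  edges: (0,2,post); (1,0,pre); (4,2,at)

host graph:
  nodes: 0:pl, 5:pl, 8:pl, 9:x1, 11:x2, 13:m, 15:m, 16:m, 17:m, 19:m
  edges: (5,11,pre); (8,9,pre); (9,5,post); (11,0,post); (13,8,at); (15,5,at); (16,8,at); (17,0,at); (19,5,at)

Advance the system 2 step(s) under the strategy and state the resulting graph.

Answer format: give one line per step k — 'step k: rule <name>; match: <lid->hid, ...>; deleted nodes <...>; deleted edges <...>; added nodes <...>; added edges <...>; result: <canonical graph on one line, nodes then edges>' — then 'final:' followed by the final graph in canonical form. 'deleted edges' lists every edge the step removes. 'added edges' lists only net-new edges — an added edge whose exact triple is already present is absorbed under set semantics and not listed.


step 1: rule r1; match: 0->9, 1->8, 2->5, 3->13; deleted nodes 13; deleted edges (13,8,at); added nodes 20; added edges (20,5,at); result: nodes: 0:pl, 5:pl, 8:pl, 9:x1, 11:x2, 15:m, 16:m, 17:m, 19:m, 20:m edges: (5,11,pre); (8,9,pre); (9,5,post); (11,0,post); (15,5,at); (16,8,at); (17,0,at); (19,5,at); (20,5,at)
step 2: rule r1; match: 0->9, 1->8, 2->5, 3->16; deleted nodes 16; deleted edges (16,8,at); added nodes 21; added edges (21,5,at); result: nodes: 0:pl, 5:pl, 8:pl, 9:x1, 11:x2, 15:m, 17:m, 19:m, 20:m, 21:m edges: (5,11,pre); (8,9,pre); (9,5,post); (11,0,post); (15,5,at); (17,0,at); (19,5,at); (20,5,at); (21,5,at)
final:
nodes: 0:pl, 5:pl, 8:pl, 9:x1, 11:x2, 15:m, 17:m, 19:m, 20:m, 21:m
edges: (5,11,pre); (8,9,pre); (9,5,post); (11,0,post); (15,5,at); (17,0,at); (19,5,at); (20,5,at); (21,5,at)


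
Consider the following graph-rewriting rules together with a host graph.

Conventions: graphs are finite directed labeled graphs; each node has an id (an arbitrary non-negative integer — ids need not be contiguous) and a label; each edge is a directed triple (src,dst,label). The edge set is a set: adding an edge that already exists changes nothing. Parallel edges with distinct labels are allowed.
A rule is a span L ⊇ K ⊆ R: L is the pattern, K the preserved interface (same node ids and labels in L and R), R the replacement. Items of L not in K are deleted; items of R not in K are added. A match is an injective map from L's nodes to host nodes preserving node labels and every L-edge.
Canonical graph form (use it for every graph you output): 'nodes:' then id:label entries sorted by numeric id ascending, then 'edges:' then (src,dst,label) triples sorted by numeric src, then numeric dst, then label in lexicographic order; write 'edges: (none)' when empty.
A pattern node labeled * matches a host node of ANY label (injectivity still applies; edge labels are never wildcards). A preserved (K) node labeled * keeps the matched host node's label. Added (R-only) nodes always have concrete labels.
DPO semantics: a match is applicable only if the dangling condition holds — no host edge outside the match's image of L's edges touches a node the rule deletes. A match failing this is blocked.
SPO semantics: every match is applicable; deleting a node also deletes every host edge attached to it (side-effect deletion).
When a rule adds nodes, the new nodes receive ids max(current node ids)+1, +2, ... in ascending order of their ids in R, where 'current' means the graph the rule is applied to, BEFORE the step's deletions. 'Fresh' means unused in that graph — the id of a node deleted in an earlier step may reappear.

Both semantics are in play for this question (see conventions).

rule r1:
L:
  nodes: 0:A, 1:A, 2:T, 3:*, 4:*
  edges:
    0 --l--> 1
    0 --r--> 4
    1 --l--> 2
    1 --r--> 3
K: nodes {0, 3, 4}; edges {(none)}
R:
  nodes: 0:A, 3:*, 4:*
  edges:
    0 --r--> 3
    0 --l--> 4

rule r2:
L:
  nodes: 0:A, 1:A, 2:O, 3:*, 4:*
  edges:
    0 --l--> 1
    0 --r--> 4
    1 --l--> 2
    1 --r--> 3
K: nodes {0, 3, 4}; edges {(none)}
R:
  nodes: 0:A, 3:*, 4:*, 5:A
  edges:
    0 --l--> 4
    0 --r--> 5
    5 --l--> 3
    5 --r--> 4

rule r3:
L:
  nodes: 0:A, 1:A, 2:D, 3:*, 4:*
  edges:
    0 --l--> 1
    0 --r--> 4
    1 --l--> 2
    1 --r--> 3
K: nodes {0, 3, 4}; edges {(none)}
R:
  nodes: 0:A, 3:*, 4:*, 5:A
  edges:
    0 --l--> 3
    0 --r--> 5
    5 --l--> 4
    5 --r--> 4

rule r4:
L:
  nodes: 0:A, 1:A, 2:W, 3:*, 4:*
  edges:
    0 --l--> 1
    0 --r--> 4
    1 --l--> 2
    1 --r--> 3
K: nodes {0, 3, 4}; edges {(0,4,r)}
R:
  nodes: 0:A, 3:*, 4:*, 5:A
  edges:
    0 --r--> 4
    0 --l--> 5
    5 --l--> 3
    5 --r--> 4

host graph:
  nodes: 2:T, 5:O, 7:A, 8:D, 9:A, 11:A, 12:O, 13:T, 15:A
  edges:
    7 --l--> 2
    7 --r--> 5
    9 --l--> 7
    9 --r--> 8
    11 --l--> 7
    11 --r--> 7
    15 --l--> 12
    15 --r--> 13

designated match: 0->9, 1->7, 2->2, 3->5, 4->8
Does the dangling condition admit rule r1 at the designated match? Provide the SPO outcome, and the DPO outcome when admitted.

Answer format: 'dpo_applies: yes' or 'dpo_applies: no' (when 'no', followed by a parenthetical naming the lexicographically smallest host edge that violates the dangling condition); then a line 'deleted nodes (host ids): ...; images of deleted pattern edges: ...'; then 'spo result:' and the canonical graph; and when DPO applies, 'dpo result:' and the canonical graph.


dpo_applies: no
(the rule deletes node 7, which keeps host edge (11,7,l) outside the match image — the dangling condition fails, DPO blocks; SPO proceeds and side-deletes such edges)
deleted nodes (host ids): 2, 7; images of deleted pattern edges: (7,2,l); (7,5,r); (9,7,l); (9,8,r)
spo result:
nodes: 5:O, 8:D, 9:A, 11:A, 12:O, 13:T, 15:A
edges: (9,5,r); (9,8,l); (15,12,l); (15,13,r)
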